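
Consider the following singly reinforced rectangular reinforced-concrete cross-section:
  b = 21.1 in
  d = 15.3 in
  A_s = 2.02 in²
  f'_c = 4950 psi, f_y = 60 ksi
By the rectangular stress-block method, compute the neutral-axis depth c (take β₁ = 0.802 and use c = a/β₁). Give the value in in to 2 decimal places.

T = A_s f_y = 2.02 × 60 = 121.2 kips.
a = T/(0.85 f'_c b) = 121.2/(0.85 × 4.95 × 21.1) = 1.3652 in.
With β₁ = 0.802, c = a/β₁ = 1.3652/0.802 = 1.70 in.

c ≈ 1.70 in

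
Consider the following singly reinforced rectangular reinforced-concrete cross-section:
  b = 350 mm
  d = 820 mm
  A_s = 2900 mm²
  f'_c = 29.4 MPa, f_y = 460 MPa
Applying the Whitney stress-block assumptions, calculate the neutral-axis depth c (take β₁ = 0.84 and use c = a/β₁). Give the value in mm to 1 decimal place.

T = A_s f_y = 2900 × 460 = 1334000 N = 1334 kN.
Setting C = 0.85 f'_c a b equal to T: a = 1334000/(0.85 × 29.4 × 350) = 152.518 mm.
With β₁ = 0.84, c = a/β₁ = 152.518/0.84 = 181.6 mm.

c ≈ 181.6 mm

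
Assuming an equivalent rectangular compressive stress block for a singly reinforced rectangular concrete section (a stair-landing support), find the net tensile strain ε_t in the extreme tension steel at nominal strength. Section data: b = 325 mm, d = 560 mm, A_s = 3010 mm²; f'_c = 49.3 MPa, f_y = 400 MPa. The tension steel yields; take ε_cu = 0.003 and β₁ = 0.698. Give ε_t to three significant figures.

ε_t ≈ 0.0103

a = A_s f_y/(0.85 f'_c b) = 88.41 mm.
β₁ = 0.698, so c = a/β₁ = 88.41/0.698 = 126.66 mm.
From the linear strain diagram with ε_cu = 0.003: ε_t = 0.003 (d − c)/c = 0.003 × (560 − 126.66)/126.66 = 0.0103.
Since ε_t ≥ 0.005, the section is tension-controlled.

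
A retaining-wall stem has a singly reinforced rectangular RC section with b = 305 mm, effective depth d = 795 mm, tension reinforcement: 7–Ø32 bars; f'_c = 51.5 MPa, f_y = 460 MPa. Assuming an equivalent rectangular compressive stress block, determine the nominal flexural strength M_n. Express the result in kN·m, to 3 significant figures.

A_s = 7 × 804 = 5628 mm².
T = A_s f_y = 5628 × 460 = 2588880 N = 2588.88 kN.
From C = T: a = T/(0.85 f'_c b) = 2588880/(0.85 × 51.5 × 305) = 193.90 mm.
M_n = T(d − a/2) = 2588.88 kN × (795 − 96.95) mm = 1807.17 kN·m.

M_n ≈ 1810 kN·m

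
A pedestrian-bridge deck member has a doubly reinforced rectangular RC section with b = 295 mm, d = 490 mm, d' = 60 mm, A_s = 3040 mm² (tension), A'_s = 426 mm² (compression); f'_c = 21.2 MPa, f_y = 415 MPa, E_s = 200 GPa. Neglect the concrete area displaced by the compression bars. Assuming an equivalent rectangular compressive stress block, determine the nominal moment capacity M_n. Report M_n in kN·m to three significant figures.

M_n ≈ 497 kN·m

Assume both tension and compression steel yield.
Net tension couple steel: A_s − A'_s = 2614 mm².
a = (A_s − A'_s) f_y / (0.85 f'_c b) = 1084810/(0.85 × 21.2 × 295) = 204.07 mm.
c = a/β₁ = 204.07/0.85 = 240.08 mm; ε'_s = 0.003(c − d')/c = 0.0023 ≥ f_y/E_s = 0.0021, so compression steel does yield.
M_n = (A_s − A'_s) f_y (d − a/2) + A'_s f_y (d − d') = [1084810 × (490 − 102.035) + 176790 × (490 − 60)] × 10⁻⁶ = 420.87 + 76.02 = 496.89 kN·m.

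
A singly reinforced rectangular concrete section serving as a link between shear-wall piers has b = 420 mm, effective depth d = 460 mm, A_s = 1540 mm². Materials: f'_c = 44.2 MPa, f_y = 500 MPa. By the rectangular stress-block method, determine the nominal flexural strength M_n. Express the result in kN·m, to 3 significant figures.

M_n ≈ 335 kN·m

T = A_s f_y = 1540 × 500 = 770000 N = 770 kN.
From C = T: a = T/(0.85 f'_c b) = 770000/(0.85 × 44.2 × 420) = 48.80 mm.
M_n = T(d − a/2) = 770 kN × (460 − 24.4) mm = 335.41 kN·m.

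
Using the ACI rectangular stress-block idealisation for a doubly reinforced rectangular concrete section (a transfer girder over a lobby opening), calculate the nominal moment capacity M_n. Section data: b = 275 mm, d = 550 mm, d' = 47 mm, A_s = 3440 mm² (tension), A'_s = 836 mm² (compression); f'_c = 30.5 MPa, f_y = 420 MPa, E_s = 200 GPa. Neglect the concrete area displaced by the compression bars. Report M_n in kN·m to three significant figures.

Assume both tension and compression steel yield.
Net tension couple steel: A_s − A'_s = 2604 mm².
a = (A_s − A'_s) f_y / (0.85 f'_c b) = 1093680/(0.85 × 30.5 × 275) = 153.40 mm.
c = a/β₁ = 153.40/0.832 = 184.38 mm; ε'_s = 0.003(c − d')/c = 0.0022 ≥ f_y/E_s = 0.0021, so compression steel does yield.
M_n = (A_s − A'_s) f_y (d − a/2) + A'_s f_y (d − d') = [1093680 × (550 − 76.7) + 351120 × (550 − 47)] × 10⁻⁶ = 517.64 + 176.61 = 694.25 kN·m.

M_n ≈ 694 kN·m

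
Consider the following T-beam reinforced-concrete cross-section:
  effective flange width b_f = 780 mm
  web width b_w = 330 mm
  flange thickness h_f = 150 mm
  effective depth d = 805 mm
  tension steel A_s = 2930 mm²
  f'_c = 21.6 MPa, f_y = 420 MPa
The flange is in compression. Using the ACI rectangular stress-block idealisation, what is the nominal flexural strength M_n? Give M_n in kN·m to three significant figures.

M_n ≈ 938 kN·m

Tension: T = A_s f_y = 2930 × 420 = 1230600 N.
Try a within the flange: a = T/(0.85 f'_c b_f) = 1230600/(0.85 × 21.6 × 780) = 85.93 mm.
Since a = 85.93 ≤ h_f = 150 mm, the stress block lies entirely in the flange; analyse as a rectangular beam of width b_f.
M_n = T(d − a/2) = 1230600 × (805 − 42.965) = 937.76 × 10⁶ N·mm.
M_n = 937.76 kN·m.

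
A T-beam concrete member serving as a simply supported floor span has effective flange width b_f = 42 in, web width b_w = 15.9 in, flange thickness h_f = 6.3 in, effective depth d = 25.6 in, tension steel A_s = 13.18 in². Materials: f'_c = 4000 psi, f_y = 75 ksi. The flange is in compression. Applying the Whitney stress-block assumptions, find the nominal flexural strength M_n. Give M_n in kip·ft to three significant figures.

M_n ≈ 1820 kip·ft

Tension: T = A_s f_y = 13.18 × 75 = 988.5 kips.
Try a within the flange: a = T/(0.85 f'_c b_f) = 988.5/(0.85 × 4 × 42) = 6.922 in.
a = 6.922 > h_f = 6.3 in: the block extends into the web. Split into flange-overhang and web parts.
C_f = 0.85 f'_c (b_f − b_w) h_f = 0.85 × 4 × (42 − 15.9) × 6.3 = 559.1 kips.
Remaining web compression depth: a_w = (T − C_f)/(0.85 f'_c b_w) = (988.5 − 559.1)/(0.85 × 4 × 15.9) = 7.943 in.
M_n = C_f(d − h_f/2) + (T − C_f)(d − a_w/2) = 559.1 × (25.6 − 3.15) + 429.4 × (25.6 − 3.9715) = 12551.8 + 9287.3 = 21839.1 kip·in.
M_n = 21839.1/12 = 1819.93 kip·ft.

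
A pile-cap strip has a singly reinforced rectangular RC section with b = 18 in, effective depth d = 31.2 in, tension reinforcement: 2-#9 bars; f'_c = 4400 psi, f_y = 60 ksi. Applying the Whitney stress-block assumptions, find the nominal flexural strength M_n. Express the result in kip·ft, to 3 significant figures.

M_n ≈ 303 kip·ft

A_s = 2 × 1 = 2 in².
T = A_s f_y = 2 × 60 = 120 kips.
a = T/(0.85 f'_c b) = 120/(0.85 × 4.4 × 18) = 1.783 in.
M_n = T(d − a/2) = 120 × (31.2 − 0.8915) = 3637.0 kip·in = 3637.0/12 = 303.08 kip·ft.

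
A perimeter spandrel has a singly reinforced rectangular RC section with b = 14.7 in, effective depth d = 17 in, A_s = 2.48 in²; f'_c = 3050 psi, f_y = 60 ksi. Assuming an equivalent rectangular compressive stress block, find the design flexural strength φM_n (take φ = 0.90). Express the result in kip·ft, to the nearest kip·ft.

T = A_s f_y = 2.48 × 60 = 148.8 kips.
a = T/(0.85 f'_c b) = 148.8/(0.85 × 3.05 × 14.7) = 3.905 in.
M_n = T(d − a/2) = 148.8 × (17 − 1.9525) = 2239.1 kip·in = 2239.1/12 = 186.59 kip·ft.
φM_n = 0.90 × 186.59 = 167.93 kip·ft.

φM_n ≈ 168 kip·ft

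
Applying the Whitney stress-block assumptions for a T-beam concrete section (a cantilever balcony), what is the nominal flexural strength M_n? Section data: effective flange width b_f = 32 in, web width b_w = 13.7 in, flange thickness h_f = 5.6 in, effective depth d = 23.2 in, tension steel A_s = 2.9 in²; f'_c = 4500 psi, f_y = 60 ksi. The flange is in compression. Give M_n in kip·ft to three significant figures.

M_n ≈ 326 kip·ft

Tension: T = A_s f_y = 2.9 × 60 = 174 kips.
Try a within the flange: a = T/(0.85 f'_c b_f) = 174/(0.85 × 4.5 × 32) = 1.422 in.
Since a = 1.422 ≤ h_f = 5.6 in, the stress block lies entirely in the flange; analyse as a rectangular beam of width b_f.
M_n = T(d − a/2) = 174 × (23.2 − 0.711) = 3913.1 kip·in.
M_n = 3913.1/12 = 326.09 kip·ft.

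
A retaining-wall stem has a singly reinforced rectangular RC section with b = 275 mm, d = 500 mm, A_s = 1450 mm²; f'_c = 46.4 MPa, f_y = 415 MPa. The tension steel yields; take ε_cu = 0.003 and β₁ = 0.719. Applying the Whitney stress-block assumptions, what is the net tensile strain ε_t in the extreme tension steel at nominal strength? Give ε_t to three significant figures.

ε_t ≈ 0.0164

a = A_s f_y/(0.85 f'_c b) = 55.48 mm.
β₁ = 0.719, so c = a/β₁ = 55.48/0.719 = 77.16 mm.
From the linear strain diagram with ε_cu = 0.003: ε_t = 0.003 (d − c)/c = 0.003 × (500 − 77.16)/77.16 = 0.0164.
Since ε_t ≥ 0.005, the section is tension-controlled.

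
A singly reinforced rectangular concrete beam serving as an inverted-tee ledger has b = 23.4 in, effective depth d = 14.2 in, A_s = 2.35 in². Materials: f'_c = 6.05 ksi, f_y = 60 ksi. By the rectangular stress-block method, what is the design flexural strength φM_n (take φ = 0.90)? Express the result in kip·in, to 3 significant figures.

φM_n ≈ 1730 kip·in

T = A_s f_y = 2.35 × 60 = 141 kips.
a = T/(0.85 f'_c b) = 141/(0.85 × 6.05 × 23.4) = 1.172 in.
M_n = T(d − a/2) = 141 × (14.2 − 0.586) = 1919.6 kip·in.
φM_n = 0.90 × 1919.6 = 1727.6 kip·in.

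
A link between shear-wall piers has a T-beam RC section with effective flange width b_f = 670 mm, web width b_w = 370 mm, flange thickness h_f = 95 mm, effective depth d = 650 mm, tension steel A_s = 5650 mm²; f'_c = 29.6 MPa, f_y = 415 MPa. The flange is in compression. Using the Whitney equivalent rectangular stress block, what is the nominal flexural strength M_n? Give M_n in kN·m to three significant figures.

M_n ≈ 1350 kN·m

Tension: T = A_s f_y = 5650 × 415 = 2344750 N.
Try a within the flange: a = T/(0.85 f'_c b_f) = 2344750/(0.85 × 29.6 × 670) = 139.09 mm.
a = 139.09 > h_f = 95 mm: the block extends into the web. Split into flange-overhang and web parts.
C_f = 0.85 f'_c (b_f − b_w) h_f = 0.85 × 29.6 × (670 − 370) × 95 = 717060 N.
Remaining web compression depth: a_w = (T − C_f)/(0.85 f'_c b_w) = (2344750 − 717060)/(0.85 × 29.6 × 370) = 174.85 mm.
M_n = C_f(d − h_f/2) + (T − C_f)(d − a_w/2) = 717060 × (650 − 47.5) + 1627690 × (650 − 87.425) = 432.03 + 915.70 = 1347.73 × 10⁶ N·mm.
M_n = 1347.73 kN·m.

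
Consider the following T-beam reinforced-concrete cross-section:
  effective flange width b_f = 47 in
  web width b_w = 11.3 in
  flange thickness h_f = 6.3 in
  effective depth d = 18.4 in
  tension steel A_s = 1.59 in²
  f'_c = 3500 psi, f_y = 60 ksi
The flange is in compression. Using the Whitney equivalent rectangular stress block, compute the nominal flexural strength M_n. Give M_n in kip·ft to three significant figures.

M_n ≈ 144 kip·ft

Tension: T = A_s f_y = 1.59 × 60 = 95.4 kips.
Try a within the flange: a = T/(0.85 f'_c b_f) = 95.4/(0.85 × 3.5 × 47) = 0.682 in.
Since a = 0.682 ≤ h_f = 6.3 in, the stress block lies entirely in the flange; analyse as a rectangular beam of width b_f.
M_n = T(d − a/2) = 95.4 × (18.4 − 0.341) = 1722.8 kip·in.
M_n = 1722.8/12 = 143.57 kip·ft.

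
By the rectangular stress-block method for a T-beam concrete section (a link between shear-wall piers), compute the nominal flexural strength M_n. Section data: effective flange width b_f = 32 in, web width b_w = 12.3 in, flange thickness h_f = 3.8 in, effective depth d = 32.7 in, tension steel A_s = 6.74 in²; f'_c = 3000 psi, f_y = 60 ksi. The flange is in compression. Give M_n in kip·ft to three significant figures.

M_n ≈ 1010 kip·ft

Tension: T = A_s f_y = 6.74 × 60 = 404.4 kips.
Try a within the flange: a = T/(0.85 f'_c b_f) = 404.4/(0.85 × 3 × 32) = 4.956 in.
a = 4.956 > h_f = 3.8 in: the block extends into the web. Split into flange-overhang and web parts.
C_f = 0.85 f'_c (b_f − b_w) h_f = 0.85 × 3 × (32 − 12.3) × 3.8 = 190.9 kips.
Remaining web compression depth: a_w = (T − C_f)/(0.85 f'_c b_w) = (404.4 − 190.9)/(0.85 × 3 × 12.3) = 6.807 in.
M_n = C_f(d − h_f/2) + (T − C_f)(d − a_w/2) = 190.9 × (32.7 − 1.9) + 213.5 × (32.7 − 3.4035) = 5879.7 + 6254.8 = 12134.5 kip·in.
M_n = 12134.5/12 = 1011.21 kip·ft.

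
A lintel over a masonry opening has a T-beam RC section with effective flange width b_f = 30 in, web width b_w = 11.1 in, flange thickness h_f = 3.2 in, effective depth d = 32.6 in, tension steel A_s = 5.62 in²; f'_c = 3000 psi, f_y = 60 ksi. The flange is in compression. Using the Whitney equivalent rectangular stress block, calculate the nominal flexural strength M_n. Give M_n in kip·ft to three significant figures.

M_n ≈ 846 kip·ft

Tension: T = A_s f_y = 5.62 × 60 = 337.2 kips.
Try a within the flange: a = T/(0.85 f'_c b_f) = 337.2/(0.85 × 3 × 30) = 4.408 in.
a = 4.408 > h_f = 3.2 in: the block extends into the web. Split into flange-overhang and web parts.
C_f = 0.85 f'_c (b_f − b_w) h_f = 0.85 × 3 × (30 − 11.1) × 3.2 = 154.2 kips.
Remaining web compression depth: a_w = (T − C_f)/(0.85 f'_c b_w) = (337.2 − 154.2)/(0.85 × 3 × 11.1) = 6.465 in.
M_n = C_f(d − h_f/2) + (T − C_f)(d − a_w/2) = 154.2 × (32.6 − 1.6) + 183 × (32.6 − 3.2325) = 4780.2 + 5374.3 = 10154.5 kip·in.
M_n = 10154.5/12 = 846.21 kip·ft.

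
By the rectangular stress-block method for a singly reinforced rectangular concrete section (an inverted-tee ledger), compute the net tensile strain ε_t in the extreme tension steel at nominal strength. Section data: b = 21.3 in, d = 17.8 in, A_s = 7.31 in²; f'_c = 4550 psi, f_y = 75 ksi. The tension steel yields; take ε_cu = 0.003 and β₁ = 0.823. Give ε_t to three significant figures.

a = A_s f_y/(0.85 f'_c b) = 6.655 in.
β₁ = 0.823, so c = a/β₁ = 6.655/0.823 = 8.086 in.
From the linear strain diagram with ε_cu = 0.003: ε_t = 0.003 (d − c)/c = 0.003 × (17.8 − 8.086)/8.086 = 0.00360.
ε_t < 0.004 — the section is over-reinforced for flexure under ACI limits.

ε_t ≈ 0.00360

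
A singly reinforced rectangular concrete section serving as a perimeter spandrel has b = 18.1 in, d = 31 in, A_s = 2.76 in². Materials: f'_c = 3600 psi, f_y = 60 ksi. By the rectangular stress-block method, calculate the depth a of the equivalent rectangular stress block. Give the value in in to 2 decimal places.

a ≈ 2.99 in

T = A_s f_y = 2.76 × 60 = 165.6 kips.
a = T/(0.85 f'_c b) = 165.6/(0.85 × 3.6 × 18.1) = 2.99 in.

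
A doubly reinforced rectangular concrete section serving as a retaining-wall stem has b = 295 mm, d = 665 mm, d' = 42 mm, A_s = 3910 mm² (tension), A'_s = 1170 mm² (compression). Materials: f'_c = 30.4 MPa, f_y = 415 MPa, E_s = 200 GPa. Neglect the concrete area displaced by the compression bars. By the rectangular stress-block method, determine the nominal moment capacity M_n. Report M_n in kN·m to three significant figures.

M_n ≈ 974 kN·m

Assume both tension and compression steel yield.
Net tension couple steel: A_s − A'_s = 2740 mm².
a = (A_s − A'_s) f_y / (0.85 f'_c b) = 1137100/(0.85 × 30.4 × 295) = 149.17 mm.
c = a/β₁ = 149.17/0.833 = 179.08 mm; ε'_s = 0.003(c − d')/c = 0.0023 ≥ f_y/E_s = 0.0021, so compression steel does yield.
M_n = (A_s − A'_s) f_y (d − a/2) + A'_s f_y (d − d') = [1137100 × (665 − 74.585) + 485550 × (665 − 42)] × 10⁻⁶ = 671.36 + 302.50 = 973.86 kN·m.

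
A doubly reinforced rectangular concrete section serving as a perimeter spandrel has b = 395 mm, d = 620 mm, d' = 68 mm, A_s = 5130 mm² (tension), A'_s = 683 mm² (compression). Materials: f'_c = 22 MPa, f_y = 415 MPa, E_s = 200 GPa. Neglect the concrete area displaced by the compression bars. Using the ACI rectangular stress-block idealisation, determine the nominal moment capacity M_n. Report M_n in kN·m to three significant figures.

M_n ≈ 1070 kN·m

Assume both tension and compression steel yield.
Net tension couple steel: A_s − A'_s = 4447 mm².
a = (A_s − A'_s) f_y / (0.85 f'_c b) = 1845505/(0.85 × 22 × 395) = 249.85 mm.
c = a/β₁ = 249.85/0.85 = 293.94 mm; ε'_s = 0.003(c − d')/c = 0.0023 ≥ f_y/E_s = 0.0021, so compression steel does yield.
M_n = (A_s − A'_s) f_y (d − a/2) + A'_s f_y (d − d') = [1845505 × (620 − 124.925) + 283445 × (620 − 68)] × 10⁻⁶ = 913.66 + 156.46 = 1070.12 kN·m.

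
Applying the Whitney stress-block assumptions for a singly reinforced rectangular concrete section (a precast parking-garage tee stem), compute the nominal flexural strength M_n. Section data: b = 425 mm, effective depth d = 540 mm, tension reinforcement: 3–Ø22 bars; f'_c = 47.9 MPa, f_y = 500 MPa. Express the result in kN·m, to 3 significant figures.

A_s = 3 × 380 = 1140 mm².
T = A_s f_y = 1140 × 500 = 570000 N = 570 kN.
From C = T: a = T/(0.85 f'_c b) = 570000/(0.85 × 47.9 × 425) = 32.94 mm.
M_n = T(d − a/2) = 570 kN × (540 − 16.47) mm = 298.41 kN·m.

M_n ≈ 298 kN·m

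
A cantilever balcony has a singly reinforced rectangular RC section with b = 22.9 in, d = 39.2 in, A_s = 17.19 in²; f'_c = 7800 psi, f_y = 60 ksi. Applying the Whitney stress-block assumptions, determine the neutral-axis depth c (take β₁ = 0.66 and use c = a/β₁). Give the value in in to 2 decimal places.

c ≈ 10.29 in

T = A_s f_y = 17.19 × 60 = 1031.4 kips.
a = T/(0.85 f'_c b) = 1031.4/(0.85 × 7.8 × 22.9) = 6.7933 in.
With β₁ = 0.66, c = a/β₁ = 6.7933/0.66 = 10.29 in.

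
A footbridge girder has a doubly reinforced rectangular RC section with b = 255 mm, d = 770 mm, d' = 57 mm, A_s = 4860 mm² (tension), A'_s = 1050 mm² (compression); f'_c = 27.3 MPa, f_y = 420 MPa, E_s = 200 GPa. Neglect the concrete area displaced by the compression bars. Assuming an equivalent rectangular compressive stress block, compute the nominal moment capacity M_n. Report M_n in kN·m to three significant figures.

M_n ≈ 1330 kN·m

Assume both tension and compression steel yield.
Net tension couple steel: A_s − A'_s = 3810 mm².
a = (A_s − A'_s) f_y / (0.85 f'_c b) = 1600200/(0.85 × 27.3 × 255) = 270.43 mm.
c = a/β₁ = 270.43/0.85 = 318.15 mm; ε'_s = 0.003(c − d')/c = 0.0025 ≥ f_y/E_s = 0.0021, so compression steel does yield.
M_n = (A_s − A'_s) f_y (d − a/2) + A'_s f_y (d − d') = [1600200 × (770 − 135.215) + 441000 × (770 − 57)] × 10⁻⁶ = 1015.78 + 314.43 = 1330.21 kN·m.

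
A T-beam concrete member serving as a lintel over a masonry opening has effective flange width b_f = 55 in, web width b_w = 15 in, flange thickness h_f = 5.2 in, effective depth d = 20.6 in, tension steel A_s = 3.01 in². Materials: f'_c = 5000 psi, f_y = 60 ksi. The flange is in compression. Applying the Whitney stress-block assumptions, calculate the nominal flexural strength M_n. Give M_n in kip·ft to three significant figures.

Tension: T = A_s f_y = 3.01 × 60 = 180.6 kips.
Try a within the flange: a = T/(0.85 f'_c b_f) = 180.6/(0.85 × 5 × 55) = 0.773 in.
Since a = 0.773 ≤ h_f = 5.2 in, the stress block lies entirely in the flange; analyse as a rectangular beam of width b_f.
M_n = T(d − a/2) = 180.6 × (20.6 − 0.3865) = 3650.6 kip·in.
M_n = 3650.6/12 = 304.22 kip·ft.

M_n ≈ 304 kip·ft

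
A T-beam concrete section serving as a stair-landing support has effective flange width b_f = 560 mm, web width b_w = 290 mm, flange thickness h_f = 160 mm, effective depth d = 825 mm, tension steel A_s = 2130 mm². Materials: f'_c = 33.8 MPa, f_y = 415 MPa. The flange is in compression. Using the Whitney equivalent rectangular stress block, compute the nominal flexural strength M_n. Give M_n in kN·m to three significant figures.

M_n ≈ 705 kN·m

Tension: T = A_s f_y = 2130 × 415 = 883950 N.
Try a within the flange: a = T/(0.85 f'_c b_f) = 883950/(0.85 × 33.8 × 560) = 54.94 mm.
Since a = 54.94 ≤ h_f = 160 mm, the stress block lies entirely in the flange; analyse as a rectangular beam of width b_f.
M_n = T(d − a/2) = 883950 × (825 − 27.47) = 704.98 × 10⁶ N·mm.
M_n = 704.98 kN·m.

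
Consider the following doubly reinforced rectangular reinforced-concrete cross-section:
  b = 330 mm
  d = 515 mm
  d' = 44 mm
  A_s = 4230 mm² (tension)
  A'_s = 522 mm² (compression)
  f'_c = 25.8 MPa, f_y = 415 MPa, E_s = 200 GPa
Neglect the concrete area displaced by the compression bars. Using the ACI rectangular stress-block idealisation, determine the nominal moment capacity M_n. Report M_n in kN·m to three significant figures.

M_n ≈ 731 kN·m

Assume both tension and compression steel yield.
Net tension couple steel: A_s − A'_s = 3708 mm².
a = (A_s − A'_s) f_y / (0.85 f'_c b) = 1538820/(0.85 × 25.8 × 330) = 212.64 mm.
c = a/β₁ = 212.64/0.85 = 250.16 mm; ε'_s = 0.003(c − d')/c = 0.0025 ≥ f_y/E_s = 0.0021, so compression steel does yield.
M_n = (A_s − A'_s) f_y (d − a/2) + A'_s f_y (d − d') = [1538820 × (515 − 106.32) + 216630 × (515 − 44)] × 10⁻⁶ = 628.88 + 102.03 = 730.91 kN·m.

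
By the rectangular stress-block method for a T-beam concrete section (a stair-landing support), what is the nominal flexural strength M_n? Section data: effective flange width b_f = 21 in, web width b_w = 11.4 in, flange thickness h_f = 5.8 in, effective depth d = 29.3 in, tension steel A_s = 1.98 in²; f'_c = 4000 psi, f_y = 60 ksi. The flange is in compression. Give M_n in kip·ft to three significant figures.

M_n ≈ 282 kip·ft

Tension: T = A_s f_y = 1.98 × 60 = 118.8 kips.
Try a within the flange: a = T/(0.85 f'_c b_f) = 118.8/(0.85 × 4 × 21) = 1.664 in.
Since a = 1.664 ≤ h_f = 5.8 in, the stress block lies entirely in the flange; analyse as a rectangular beam of width b_f.
M_n = T(d − a/2) = 118.8 × (29.3 − 0.832) = 3382.0 kip·in.
M_n = 3382.0/12 = 281.83 kip·ft.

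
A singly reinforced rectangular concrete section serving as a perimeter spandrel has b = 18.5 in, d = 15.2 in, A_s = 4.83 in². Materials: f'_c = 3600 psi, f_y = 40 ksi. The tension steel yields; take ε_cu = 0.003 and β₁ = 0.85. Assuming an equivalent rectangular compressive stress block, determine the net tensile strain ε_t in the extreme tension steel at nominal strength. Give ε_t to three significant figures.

ε_t ≈ 0.00836

a = A_s f_y/(0.85 f'_c b) = 3.413 in.
β₁ = 0.85, so c = a/β₁ = 3.413/0.85 = 4.015 in.
From the linear strain diagram with ε_cu = 0.003: ε_t = 0.003 (d − c)/c = 0.003 × (15.2 − 4.015)/4.015 = 0.00836.
Since ε_t ≥ 0.005, the section is tension-controlled.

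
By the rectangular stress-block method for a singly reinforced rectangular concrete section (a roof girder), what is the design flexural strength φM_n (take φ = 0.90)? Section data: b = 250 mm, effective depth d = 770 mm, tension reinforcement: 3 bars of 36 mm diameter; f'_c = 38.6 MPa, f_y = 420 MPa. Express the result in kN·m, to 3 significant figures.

φM_n ≈ 799 kN·m

A_s = 3 × 1018 = 3054 mm².
T = A_s f_y = 3054 × 420 = 1282680 N = 1282.68 kN.
From C = T: a = T/(0.85 f'_c b) = 1282680/(0.85 × 38.6 × 250) = 156.38 mm.
M_n = T(d − a/2) = 1282.68 kN × (770 − 78.19) mm = 887.37 kN·m.
φM_n = 0.90 × 887.37 = 798.63 kN·m.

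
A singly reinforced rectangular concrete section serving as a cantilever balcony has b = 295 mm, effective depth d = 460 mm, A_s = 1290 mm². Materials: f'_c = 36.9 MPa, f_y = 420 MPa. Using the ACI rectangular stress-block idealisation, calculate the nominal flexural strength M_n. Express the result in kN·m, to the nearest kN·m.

M_n ≈ 233 kN·m

T = A_s f_y = 1290 × 420 = 541800 N = 541.8 kN.
From C = T: a = T/(0.85 f'_c b) = 541800/(0.85 × 36.9 × 295) = 58.56 mm.
M_n = T(d − a/2) = 541.8 kN × (460 − 29.28) mm = 233.36 kN·m.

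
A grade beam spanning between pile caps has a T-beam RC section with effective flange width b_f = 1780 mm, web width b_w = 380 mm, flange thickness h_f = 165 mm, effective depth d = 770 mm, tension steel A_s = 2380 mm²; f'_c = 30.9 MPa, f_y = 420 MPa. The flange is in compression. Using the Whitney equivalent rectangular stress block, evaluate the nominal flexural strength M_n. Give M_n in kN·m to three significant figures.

M_n ≈ 759 kN·m

Tension: T = A_s f_y = 2380 × 420 = 999600 N.
Try a within the flange: a = T/(0.85 f'_c b_f) = 999600/(0.85 × 30.9 × 1780) = 21.38 mm.
Since a = 21.38 ≤ h_f = 165 mm, the stress block lies entirely in the flange; analyse as a rectangular beam of width b_f.
M_n = T(d − a/2) = 999600 × (770 − 10.69) = 759.01 × 10⁶ N·mm.
M_n = 759.01 kN·m.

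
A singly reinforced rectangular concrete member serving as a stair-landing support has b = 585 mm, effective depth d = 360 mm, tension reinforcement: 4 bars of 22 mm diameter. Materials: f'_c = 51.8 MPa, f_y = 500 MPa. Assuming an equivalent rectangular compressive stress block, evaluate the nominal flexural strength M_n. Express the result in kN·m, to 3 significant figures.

A_s = 4 × 380 = 1520 mm².
T = A_s f_y = 1520 × 500 = 760000 N = 760 kN.
From C = T: a = T/(0.85 f'_c b) = 760000/(0.85 × 51.8 × 585) = 29.51 mm.
M_n = T(d − a/2) = 760 kN × (360 − 14.755) mm = 262.39 kN·m.

M_n ≈ 262 kN·m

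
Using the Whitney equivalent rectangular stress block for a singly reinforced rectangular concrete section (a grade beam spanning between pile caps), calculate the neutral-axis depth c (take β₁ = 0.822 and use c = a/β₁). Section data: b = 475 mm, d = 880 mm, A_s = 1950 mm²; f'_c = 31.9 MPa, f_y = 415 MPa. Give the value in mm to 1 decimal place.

T = A_s f_y = 1950 × 415 = 809250 N = 809.25 kN.
Setting C = 0.85 f'_c a b equal to T: a = 809250/(0.85 × 31.9 × 475) = 62.832 mm.
With β₁ = 0.822, c = a/β₁ = 62.832/0.822 = 76.4 mm.

c ≈ 76.4 mm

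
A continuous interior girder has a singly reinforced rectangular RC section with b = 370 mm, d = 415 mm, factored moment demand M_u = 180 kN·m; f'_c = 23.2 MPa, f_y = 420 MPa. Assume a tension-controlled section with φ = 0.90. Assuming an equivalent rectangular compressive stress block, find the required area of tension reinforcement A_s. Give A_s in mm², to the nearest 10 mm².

A_s ≈ 1260 mm²

M_n = M_u/φ = 180/0.90 = 200 kN·m.
With M_n = 0.85 f'_c a b (d − a/2), solve the quadratic for a:
a = d − √(d² − 2M_n/(0.85 f'_c b)) = 415 − √(415² − 2 × 200×10⁶/(0.85 × 23.2 × 370)) = 72.36 mm.
A_s = 0.85 f'_c a b / f_y = 0.85 × 23.2 × 72.36 × 370 / 420 = 1257.1 mm².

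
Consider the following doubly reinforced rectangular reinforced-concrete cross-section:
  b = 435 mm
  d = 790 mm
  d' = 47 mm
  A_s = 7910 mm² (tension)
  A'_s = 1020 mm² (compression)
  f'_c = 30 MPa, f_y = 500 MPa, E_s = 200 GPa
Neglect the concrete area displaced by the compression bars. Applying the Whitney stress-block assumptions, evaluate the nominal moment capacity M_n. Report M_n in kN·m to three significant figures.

M_n ≈ 2570 kN·m

Assume both tension and compression steel yield.
Net tension couple steel: A_s − A'_s = 6890 mm².
a = (A_s − A'_s) f_y / (0.85 f'_c b) = 3445000/(0.85 × 30 × 435) = 310.57 mm.
c = a/β₁ = 310.57/0.836 = 371.50 mm; ε'_s = 0.003(c − d')/c = 0.0026 ≥ f_y/E_s = 0.0025, so compression steel does yield.
M_n = (A_s − A'_s) f_y (d − a/2) + A'_s f_y (d − d') = [3445000 × (790 − 155.285) + 510000 × (790 − 47)] × 10⁻⁶ = 2186.59 + 378.93 = 2565.52 kN·m.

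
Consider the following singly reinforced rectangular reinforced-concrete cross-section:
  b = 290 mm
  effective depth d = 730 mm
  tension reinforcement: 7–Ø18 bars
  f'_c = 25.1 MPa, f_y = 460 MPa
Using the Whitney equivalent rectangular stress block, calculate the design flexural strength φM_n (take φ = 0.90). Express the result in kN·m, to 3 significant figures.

A_s = 7 × 254 = 1778 mm².
T = A_s f_y = 1778 × 460 = 817880 N = 817.88 kN.
From C = T: a = T/(0.85 f'_c b) = 817880/(0.85 × 25.1 × 290) = 132.19 mm.
M_n = T(d − a/2) = 817.88 kN × (730 − 66.095) mm = 542.99 kN·m.
φM_n = 0.90 × 542.99 = 488.69 kN·m.

φM_n ≈ 489 kN·m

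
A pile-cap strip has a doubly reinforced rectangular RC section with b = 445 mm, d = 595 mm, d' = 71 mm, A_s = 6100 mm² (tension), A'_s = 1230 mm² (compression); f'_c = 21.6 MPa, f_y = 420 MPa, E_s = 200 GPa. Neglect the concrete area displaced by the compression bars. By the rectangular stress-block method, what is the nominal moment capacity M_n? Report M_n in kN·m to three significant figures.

Assume both tension and compression steel yield.
Net tension couple steel: A_s − A'_s = 4870 mm².
a = (A_s − A'_s) f_y / (0.85 f'_c b) = 2045400/(0.85 × 21.6 × 445) = 250.35 mm.
c = a/β₁ = 250.35/0.85 = 294.53 mm; ε'_s = 0.003(c − d')/c = 0.0023 ≥ f_y/E_s = 0.0021, so compression steel does yield.
M_n = (A_s − A'_s) f_y (d − a/2) + A'_s f_y (d − d') = [2045400 × (595 − 125.175) + 516600 × (595 − 71)] × 10⁻⁶ = 960.98 + 270.70 = 1231.68 kN·m.

M_n ≈ 1230 kN·m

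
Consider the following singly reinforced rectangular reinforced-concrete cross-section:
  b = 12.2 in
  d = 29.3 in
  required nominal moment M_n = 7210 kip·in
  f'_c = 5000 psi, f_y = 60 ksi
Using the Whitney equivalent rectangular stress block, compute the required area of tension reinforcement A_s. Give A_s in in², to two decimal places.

A_s ≈ 4.50 in²

From M_n = 0.85 f'_c a b (d − a/2):
a = d − √(d² − 2M_n/(0.85 f'_c b)) = 29.3 − √(29.3² − 2 × 7210/(0.85 × 5 × 12.2)) = 5.209 in.
A_s = 0.85 f'_c a b / f_y = 0.85 × 5 × 5.209 × 12.2 / 60 = 4.501 in².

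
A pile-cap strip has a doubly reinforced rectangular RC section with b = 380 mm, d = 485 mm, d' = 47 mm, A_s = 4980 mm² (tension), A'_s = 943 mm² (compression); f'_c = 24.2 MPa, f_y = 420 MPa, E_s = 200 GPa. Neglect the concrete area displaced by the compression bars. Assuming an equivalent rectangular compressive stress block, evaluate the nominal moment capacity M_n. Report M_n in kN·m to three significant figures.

Assume both tension and compression steel yield.
Net tension couple steel: A_s − A'_s = 4037 mm².
a = (A_s − A'_s) f_y / (0.85 f'_c b) = 1695540/(0.85 × 24.2 × 380) = 216.92 mm.
c = a/β₁ = 216.92/0.85 = 255.20 mm; ε'_s = 0.003(c − d')/c = 0.0024 ≥ f_y/E_s = 0.0021, so compression steel does yield.
M_n = (A_s − A'_s) f_y (d − a/2) + A'_s f_y (d − d') = [1695540 × (485 − 108.46) + 396060 × (485 − 47)] × 10⁻⁶ = 638.44 + 173.47 = 811.91 kN·m.

M_n ≈ 812 kN·m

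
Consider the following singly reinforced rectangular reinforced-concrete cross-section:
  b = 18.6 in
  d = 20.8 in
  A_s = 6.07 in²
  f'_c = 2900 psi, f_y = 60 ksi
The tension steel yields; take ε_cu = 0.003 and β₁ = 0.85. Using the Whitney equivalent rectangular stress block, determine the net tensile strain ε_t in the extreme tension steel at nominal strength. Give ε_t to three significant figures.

a = A_s f_y/(0.85 f'_c b) = 7.943 in.
β₁ = 0.85, so c = a/β₁ = 7.943/0.85 = 9.345 in.
From the linear strain diagram with ε_cu = 0.003: ε_t = 0.003 (d − c)/c = 0.003 × (20.8 − 9.345)/9.345 = 0.00368.
ε_t < 0.004 — the section is over-reinforced for flexure under ACI limits.

ε_t ≈ 0.00368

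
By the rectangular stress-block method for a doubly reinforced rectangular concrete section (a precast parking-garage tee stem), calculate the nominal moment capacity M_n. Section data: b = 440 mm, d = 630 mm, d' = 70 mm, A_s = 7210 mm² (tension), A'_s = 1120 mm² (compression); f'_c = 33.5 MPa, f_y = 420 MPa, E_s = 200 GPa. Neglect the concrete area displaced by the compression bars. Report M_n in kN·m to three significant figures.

M_n ≈ 1610 kN·m

Assume both tension and compression steel yield.
Net tension couple steel: A_s − A'_s = 6090 mm².
a = (A_s − A'_s) f_y / (0.85 f'_c b) = 2557800/(0.85 × 33.5 × 440) = 204.15 mm.
c = a/β₁ = 204.15/0.811 = 251.73 mm; ε'_s = 0.003(c − d')/c = 0.0022 ≥ f_y/E_s = 0.0021, so compression steel does yield.
M_n = (A_s − A'_s) f_y (d − a/2) + A'_s f_y (d − d') = [2557800 × (630 − 102.075) + 470400 × (630 − 70)] × 10⁻⁶ = 1350.33 + 263.42 = 1613.75 kN·m.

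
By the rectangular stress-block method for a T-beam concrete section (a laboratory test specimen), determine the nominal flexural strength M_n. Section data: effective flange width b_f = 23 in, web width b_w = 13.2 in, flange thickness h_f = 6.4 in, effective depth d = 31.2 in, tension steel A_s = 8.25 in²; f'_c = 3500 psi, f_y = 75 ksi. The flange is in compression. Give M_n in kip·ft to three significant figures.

Tension: T = A_s f_y = 8.25 × 75 = 618.75 kips.
Try a within the flange: a = T/(0.85 f'_c b_f) = 618.75/(0.85 × 3.5 × 23) = 9.043 in.
a = 9.043 > h_f = 6.4 in: the block extends into the web. Split into flange-overhang and web parts.
C_f = 0.85 f'_c (b_f − b_w) h_f = 0.85 × 3.5 × (23 − 13.2) × 6.4 = 186.6 kips.
Remaining web compression depth: a_w = (T − C_f)/(0.85 f'_c b_w) = (618.75 − 186.6)/(0.85 × 3.5 × 13.2) = 11.005 in.
M_n = C_f(d − h_f/2) + (T − C_f)(d − a_w/2) = 186.6 × (31.2 − 3.2) + 432.15 × (31.2 − 5.5025) = 5224.8 + 11105.2 = 16330.0 kip·in.
M_n = 16330.0/12 = 1360.83 kip·ft.

M_n ≈ 1360 kip·ft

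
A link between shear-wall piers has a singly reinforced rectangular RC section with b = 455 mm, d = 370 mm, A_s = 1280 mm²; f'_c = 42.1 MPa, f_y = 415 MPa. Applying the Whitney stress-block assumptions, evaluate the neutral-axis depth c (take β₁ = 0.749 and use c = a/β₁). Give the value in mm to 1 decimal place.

c ≈ 43.6 mm

T = A_s f_y = 1280 × 415 = 531200 N = 531.2 kN.
Setting C = 0.85 f'_c a b equal to T: a = 531200/(0.85 × 42.1 × 455) = 32.625 mm.
With β₁ = 0.749, c = a/β₁ = 32.625/0.749 = 43.6 mm.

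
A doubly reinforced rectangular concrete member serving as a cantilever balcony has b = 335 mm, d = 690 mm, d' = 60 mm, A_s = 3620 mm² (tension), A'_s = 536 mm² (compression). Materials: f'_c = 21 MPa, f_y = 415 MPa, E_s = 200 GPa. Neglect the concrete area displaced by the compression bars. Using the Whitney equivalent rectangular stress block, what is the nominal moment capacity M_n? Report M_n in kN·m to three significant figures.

Assume both tension and compression steel yield.
Net tension couple steel: A_s − A'_s = 3084 mm².
a = (A_s − A'_s) f_y / (0.85 f'_c b) = 1279860/(0.85 × 21 × 335) = 214.03 mm.
c = a/β₁ = 214.03/0.85 = 251.80 mm; ε'_s = 0.003(c − d')/c = 0.0023 ≥ f_y/E_s = 0.0021, so compression steel does yield.
M_n = (A_s − A'_s) f_y (d − a/2) + A'_s f_y (d − d') = [1279860 × (690 − 107.015) + 222440 × (690 − 60)] × 10⁻⁶ = 746.14 + 140.14 = 886.28 kN·m.

M_n ≈ 886 kN·m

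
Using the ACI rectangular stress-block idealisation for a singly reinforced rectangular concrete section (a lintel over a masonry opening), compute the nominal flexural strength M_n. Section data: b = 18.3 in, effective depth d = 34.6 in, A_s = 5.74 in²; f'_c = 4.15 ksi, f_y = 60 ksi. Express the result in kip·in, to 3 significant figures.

T = A_s f_y = 5.74 × 60 = 344.4 kips.
a = T/(0.85 f'_c b) = 344.4/(0.85 × 4.15 × 18.3) = 5.335 in.
M_n = T(d − a/2) = 344.4 × (34.6 − 2.6675) = 10997.6 kip·in.

M_n ≈ 11000 kip·in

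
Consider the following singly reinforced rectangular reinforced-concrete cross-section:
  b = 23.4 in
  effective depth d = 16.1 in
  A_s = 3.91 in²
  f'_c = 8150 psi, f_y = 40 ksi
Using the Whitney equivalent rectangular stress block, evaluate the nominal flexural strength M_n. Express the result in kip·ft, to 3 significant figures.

M_n ≈ 204 kip·ft

T = A_s f_y = 3.91 × 40 = 156.4 kips.
a = T/(0.85 f'_c b) = 156.4/(0.85 × 8.15 × 23.4) = 0.965 in.
M_n = T(d − a/2) = 156.4 × (16.1 − 0.4825) = 2442.6 kip·in = 2442.6/12 = 203.55 kip·ft.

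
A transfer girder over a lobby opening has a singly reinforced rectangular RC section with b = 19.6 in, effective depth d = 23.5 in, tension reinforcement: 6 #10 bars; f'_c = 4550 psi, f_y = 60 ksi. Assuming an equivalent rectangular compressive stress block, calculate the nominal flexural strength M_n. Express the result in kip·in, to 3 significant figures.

M_n ≈ 9370 kip·in

A_s = 6 × 1.27 = 7.62 in².
T = A_s f_y = 7.62 × 60 = 457.2 kips.
a = T/(0.85 f'_c b) = 457.2/(0.85 × 4.55 × 19.6) = 6.031 in.
M_n = T(d − a/2) = 457.2 × (23.5 − 3.0155) = 9365.5 kip·in.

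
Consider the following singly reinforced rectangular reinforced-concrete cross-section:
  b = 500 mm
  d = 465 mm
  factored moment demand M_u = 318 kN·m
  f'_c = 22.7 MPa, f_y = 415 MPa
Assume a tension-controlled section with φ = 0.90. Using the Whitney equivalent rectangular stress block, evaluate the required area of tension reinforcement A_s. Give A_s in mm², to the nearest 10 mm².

M_n = M_u/φ = 318/0.90 = 353.333 kN·m.
With M_n = 0.85 f'_c a b (d − a/2), solve the quadratic for a:
a = d − √(d² − 2M_n/(0.85 f'_c b)) = 465 − √(465² − 2 × 353.333×10⁶/(0.85 × 22.7 × 500)) = 86.88 mm.
A_s = 0.85 f'_c a b / f_y = 0.85 × 22.7 × 86.88 × 500 / 415 = 2019.7 mm².

A_s ≈ 2020 mm²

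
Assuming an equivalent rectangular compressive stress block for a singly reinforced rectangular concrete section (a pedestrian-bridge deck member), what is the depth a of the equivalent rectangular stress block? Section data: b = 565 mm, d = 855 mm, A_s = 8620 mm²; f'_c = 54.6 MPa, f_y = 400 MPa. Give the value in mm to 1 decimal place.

a ≈ 131.5 mm

T = A_s f_y = 8620 × 400 = 3448000 N = 3448 kN.
Setting C = 0.85 f'_c a b equal to T: a = 3448000/(0.85 × 54.6 × 565) = 131.5 mm.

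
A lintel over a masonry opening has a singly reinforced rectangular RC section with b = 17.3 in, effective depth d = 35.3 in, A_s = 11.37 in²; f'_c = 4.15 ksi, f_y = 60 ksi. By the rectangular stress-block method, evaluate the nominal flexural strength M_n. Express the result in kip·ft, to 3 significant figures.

T = A_s f_y = 11.37 × 60 = 682.2 kips.
a = T/(0.85 f'_c b) = 682.2/(0.85 × 4.15 × 17.3) = 11.179 in.
M_n = T(d − a/2) = 682.2 × (35.3 − 5.5895) = 20268.5 kip·in = 20268.5/12 = 1689.04 kip·ft.

M_n ≈ 1690 kip·ft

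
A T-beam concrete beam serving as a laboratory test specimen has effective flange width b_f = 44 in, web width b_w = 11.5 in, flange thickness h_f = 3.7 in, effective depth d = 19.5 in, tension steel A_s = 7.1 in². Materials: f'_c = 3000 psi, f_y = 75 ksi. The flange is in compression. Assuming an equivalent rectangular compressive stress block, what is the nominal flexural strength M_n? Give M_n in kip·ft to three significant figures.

M_n ≈ 746 kip·ft

Tension: T = A_s f_y = 7.1 × 75 = 532.5 kips.
Try a within the flange: a = T/(0.85 f'_c b_f) = 532.5/(0.85 × 3 × 44) = 4.746 in.
a = 4.746 > h_f = 3.7 in: the block extends into the web. Split into flange-overhang and web parts.
C_f = 0.85 f'_c (b_f − b_w) h_f = 0.85 × 3 × (44 − 11.5) × 3.7 = 306.6 kips.
Remaining web compression depth: a_w = (T − C_f)/(0.85 f'_c b_w) = (532.5 − 306.6)/(0.85 × 3 × 11.5) = 7.703 in.
M_n = C_f(d − h_f/2) + (T − C_f)(d − a_w/2) = 306.6 × (19.5 − 1.85) + 225.9 × (19.5 − 3.8515) = 5411.5 + 3535.0 = 8946.5 kip·in.
M_n = 8946.5/12 = 745.54 kip·ft.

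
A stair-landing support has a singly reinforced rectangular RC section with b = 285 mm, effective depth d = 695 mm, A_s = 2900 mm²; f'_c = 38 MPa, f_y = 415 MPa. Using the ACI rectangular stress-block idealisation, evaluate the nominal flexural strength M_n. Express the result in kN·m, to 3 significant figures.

T = A_s f_y = 2900 × 415 = 1203500 N = 1203.5 kN.
From C = T: a = T/(0.85 f'_c b) = 1203500/(0.85 × 38 × 285) = 130.74 mm.
M_n = T(d − a/2) = 1203.5 kN × (695 − 65.37) mm = 757.76 kN·m.

M_n ≈ 758 kN·m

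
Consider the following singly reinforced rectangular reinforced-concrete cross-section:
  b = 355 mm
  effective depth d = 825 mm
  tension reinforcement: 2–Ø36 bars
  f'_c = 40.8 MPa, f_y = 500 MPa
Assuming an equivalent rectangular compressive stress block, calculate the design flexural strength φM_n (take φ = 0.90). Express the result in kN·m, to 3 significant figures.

A_s = 2 × 1018 = 2036 mm².
T = A_s f_y = 2036 × 500 = 1018000 N = 1018 kN.
From C = T: a = T/(0.85 f'_c b) = 1018000/(0.85 × 40.8 × 355) = 82.69 mm.
M_n = T(d − a/2) = 1018 kN × (825 − 41.345) mm = 797.76 kN·m.
φM_n = 0.90 × 797.76 = 717.98 kN·m.

φM_n ≈ 718 kN·m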